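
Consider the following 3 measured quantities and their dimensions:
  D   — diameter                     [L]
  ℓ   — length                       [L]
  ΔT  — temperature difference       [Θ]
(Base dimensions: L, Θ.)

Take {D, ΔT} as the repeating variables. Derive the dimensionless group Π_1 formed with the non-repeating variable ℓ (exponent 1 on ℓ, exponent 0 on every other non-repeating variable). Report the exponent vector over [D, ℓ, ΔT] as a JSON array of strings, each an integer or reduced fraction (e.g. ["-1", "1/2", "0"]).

Write exponents as rows L,Θ / cols D,ℓ,ΔT:
  L: [ 1  1  0]
  Θ: [ 0  0  1]
Echelon form has 2 nonzero rows (pivots: D,ΔT)
Pivot set = {D,ΔT}, free = {ℓ}
RREF:
  r0: [   1    1    0]
  r1: [   0    0    1]
Fix exponent of ℓ at 1; solve each RREF row for its pivot's exponent:
  r0: exp(D) + (1)·1 = 0 ⇒ exp(D) = -1
  r1: exp(ΔT) + (0)·1 = 0 ⇒ exp(ΔT) = 0
Π_1 = D^-1 · ℓ

["-1", "1", "0"]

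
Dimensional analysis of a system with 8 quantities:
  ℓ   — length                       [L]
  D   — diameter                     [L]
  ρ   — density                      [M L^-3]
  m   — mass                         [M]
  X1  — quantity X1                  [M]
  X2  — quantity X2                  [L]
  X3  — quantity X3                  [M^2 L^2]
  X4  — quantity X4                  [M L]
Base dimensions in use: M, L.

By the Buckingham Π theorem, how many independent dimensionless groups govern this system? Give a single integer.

Dimensional matrix (M×L by ℓ×D×ρ×m×X1×X2×X3×X4):
  M: [ 0  0  1  1  1  0  2  1]
  L: [ 1  1 -3  0  0  1  2  1]
Echelon form has 2 nonzero rows (pivots: ℓ,ρ)
n=8, r=2 ⇒ 6 dimensionless groups

6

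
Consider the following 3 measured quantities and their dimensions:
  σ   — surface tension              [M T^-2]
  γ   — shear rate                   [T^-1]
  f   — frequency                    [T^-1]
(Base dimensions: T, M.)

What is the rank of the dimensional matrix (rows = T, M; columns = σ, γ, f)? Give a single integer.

Exponent matrix [T,M] × [σ,γ,f]:
  T: [-2 -1 -1]
  M: [ 1  0  0]
Echelon form has 2 nonzero rows (pivots: σ,γ)

2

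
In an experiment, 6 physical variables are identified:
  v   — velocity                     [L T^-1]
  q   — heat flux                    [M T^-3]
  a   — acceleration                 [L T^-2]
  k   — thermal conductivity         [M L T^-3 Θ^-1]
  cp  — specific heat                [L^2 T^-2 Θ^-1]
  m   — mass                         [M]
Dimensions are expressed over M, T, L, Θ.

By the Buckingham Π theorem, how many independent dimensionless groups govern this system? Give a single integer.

2

Write exponents as rows M,T,L,Θ / cols v,q,a,k,cp,m:
  M: [ 0  1  0  1  0  1]
  T: [-1 -3 -2 -3 -2  0]
  L: [ 1  0  1  1  2  0]
  Θ: [ 0  0  0 -1 -1  0]
RREF → pivots at {v,q,a,k} ⇒ r = 4
n=6, r=4 ⇒ 2 dimensionless groups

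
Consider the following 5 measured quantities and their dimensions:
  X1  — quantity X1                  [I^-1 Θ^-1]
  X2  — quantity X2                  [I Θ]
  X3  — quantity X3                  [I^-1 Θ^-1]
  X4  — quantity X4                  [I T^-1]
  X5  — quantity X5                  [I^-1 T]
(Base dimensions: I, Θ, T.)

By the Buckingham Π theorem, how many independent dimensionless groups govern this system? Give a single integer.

Dimensional matrix (I×Θ×T by X1×X2×X3×X4×X5):
  I: [-1  1 -1  1 -1]
  Θ: [-1  1 -1  0  0]
  T: [ 0  0  0 -1  1]
Row reduction gives pivot columns X1,X4; rank = 2
n=5, r=2 ⇒ 3 dimensionless groups

3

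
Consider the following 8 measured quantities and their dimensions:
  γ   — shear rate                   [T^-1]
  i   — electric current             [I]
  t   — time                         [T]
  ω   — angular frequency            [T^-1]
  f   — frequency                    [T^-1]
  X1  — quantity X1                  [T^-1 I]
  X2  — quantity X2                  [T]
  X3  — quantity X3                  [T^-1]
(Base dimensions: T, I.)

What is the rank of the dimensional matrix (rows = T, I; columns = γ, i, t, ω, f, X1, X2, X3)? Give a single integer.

2

Write exponents as rows T,I / cols γ,i,t,ω,f,X1,X2,X3:
  T: [-1  0  1 -1 -1 -1  1 -1]
  I: [ 0  1  0  0  0  1  0  0]
Row reduction gives pivot columns γ,i; rank = 2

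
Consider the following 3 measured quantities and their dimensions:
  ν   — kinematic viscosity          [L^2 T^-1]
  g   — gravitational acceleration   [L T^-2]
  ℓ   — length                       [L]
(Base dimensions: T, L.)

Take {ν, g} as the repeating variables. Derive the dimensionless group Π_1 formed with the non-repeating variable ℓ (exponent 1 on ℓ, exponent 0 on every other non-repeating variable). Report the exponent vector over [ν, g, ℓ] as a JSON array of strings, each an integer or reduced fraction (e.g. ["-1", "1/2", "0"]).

Dimensional matrix (T×L by ν×g×ℓ):
  T: [-1 -2  0]
  L: [ 2  1  1]
Echelon form has 2 nonzero rows (pivots: ν,g)
Pivot set = {ν,g}, free = {ℓ}
RREF:
  r0: [   1    0  2/3]
  r1: [   0    1 -1/3]
Fix exponent of ℓ at 1; solve each RREF row for its pivot's exponent:
  r0: exp(ν) + (2/3)·1 = 0 ⇒ exp(ν) = -2/3
  r1: exp(g) + (-1/3)·1 = 0 ⇒ exp(g) = 1/3
Π_1 = ν^(-2/3) · g^(1/3) · ℓ

["-2/3", "1/3", "1"]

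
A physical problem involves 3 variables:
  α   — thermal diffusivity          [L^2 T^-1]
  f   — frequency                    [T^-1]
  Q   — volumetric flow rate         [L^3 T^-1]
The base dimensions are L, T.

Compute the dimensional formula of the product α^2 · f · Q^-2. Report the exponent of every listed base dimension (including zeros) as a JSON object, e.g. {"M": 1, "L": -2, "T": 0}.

{"L": -2, "T": -1}

Exponent matrix [L,T] × [α,f,Q]:
  L: [ 2  0  3]
  T: [-1 -1 -1]
  [L]: (2)·2+(1)·0+(-2)·3 = -2
  [T]: (2)·-1+(1)·-1+(-2)·-1 = -1
⇒ L^-2 T^-1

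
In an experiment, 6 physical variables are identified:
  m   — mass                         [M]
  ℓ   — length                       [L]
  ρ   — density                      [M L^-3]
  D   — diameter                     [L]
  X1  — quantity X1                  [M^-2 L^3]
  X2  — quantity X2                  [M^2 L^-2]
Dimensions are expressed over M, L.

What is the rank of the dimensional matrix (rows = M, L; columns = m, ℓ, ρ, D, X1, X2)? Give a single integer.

2

Write exponents as rows M,L / cols m,ℓ,ρ,D,X1,X2:
  M: [ 1  0  1  0 -2  2]
  L: [ 0  1 -3  1  3 -2]
RREF → pivots at {m,ℓ} ⇒ r = 2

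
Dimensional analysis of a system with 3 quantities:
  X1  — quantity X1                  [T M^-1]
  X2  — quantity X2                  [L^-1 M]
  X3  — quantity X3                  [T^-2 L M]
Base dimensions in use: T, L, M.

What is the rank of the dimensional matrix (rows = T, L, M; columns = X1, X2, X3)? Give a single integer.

Dimensional matrix (T×L×M by X1×X2×X3):
  T: [ 1  0 -2]
  L: [ 0 -1  1]
  M: [-1  1  1]
RREF → pivots at {X1,X2} ⇒ r = 2

2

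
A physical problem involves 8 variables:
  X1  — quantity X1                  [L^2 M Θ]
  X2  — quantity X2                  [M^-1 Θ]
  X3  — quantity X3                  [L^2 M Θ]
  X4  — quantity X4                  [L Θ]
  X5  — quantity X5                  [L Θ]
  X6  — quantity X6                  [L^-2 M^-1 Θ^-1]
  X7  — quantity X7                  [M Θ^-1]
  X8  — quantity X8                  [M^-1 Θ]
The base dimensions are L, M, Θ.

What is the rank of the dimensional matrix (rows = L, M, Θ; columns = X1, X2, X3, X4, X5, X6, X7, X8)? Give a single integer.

Exponent matrix [L,M,Θ] × [X1,X2,X3,X4,X5,X6,X7,X8]:
  L: [ 2  0  2  1  1 -2  0  0]
  M: [ 1 -1  1  0  0 -1  1 -1]
  Θ: [ 1  1  1  1  1 -1 -1  1]
Echelon form has 2 nonzero rows (pivots: X1,X2)

2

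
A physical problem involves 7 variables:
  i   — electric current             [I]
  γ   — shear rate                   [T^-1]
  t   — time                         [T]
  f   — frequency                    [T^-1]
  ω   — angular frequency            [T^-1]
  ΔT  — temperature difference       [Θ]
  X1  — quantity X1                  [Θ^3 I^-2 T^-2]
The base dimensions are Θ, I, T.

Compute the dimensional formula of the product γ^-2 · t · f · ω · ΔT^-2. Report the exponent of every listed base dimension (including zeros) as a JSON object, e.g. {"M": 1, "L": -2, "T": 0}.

Exponent matrix [Θ,I,T] × [i,γ,t,f,ω,ΔT,X1]:
  Θ: [ 0  0  0  0  0  1  3]
  I: [ 1  0  0  0  0  0 -2]
  T: [ 0 -1  1 -1 -1  0 -2]
  [Θ]: (-2)·0+(1)·0+(1)·0+(1)·0+(-2)·1 = -2
  [I]: (-2)·0+(1)·0+(1)·0+(1)·0+(-2)·0 = 0
  [T]: (-2)·-1+(1)·1+(1)·-1+(1)·-1+(-2)·0 = 1
⇒ Θ^-2 T

{"Θ": -2, "I": 0, "T": 1}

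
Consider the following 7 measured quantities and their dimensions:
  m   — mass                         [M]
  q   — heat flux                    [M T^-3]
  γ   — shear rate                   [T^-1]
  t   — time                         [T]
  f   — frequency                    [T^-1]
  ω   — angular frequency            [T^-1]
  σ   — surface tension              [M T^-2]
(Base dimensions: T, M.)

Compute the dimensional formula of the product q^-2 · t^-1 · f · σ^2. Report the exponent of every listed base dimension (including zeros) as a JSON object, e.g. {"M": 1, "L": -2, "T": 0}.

Write exponents as rows T,M / cols m,q,γ,t,f,ω,σ:
  T: [ 0 -3 -1  1 -1 -1 -2]
  M: [ 1  1  0  0  0  0  1]
  [T]: (-2)·-3+(-1)·1+(1)·-1+(2)·-2 = 0
  [M]: (-2)·1+(-1)·0+(1)·0+(2)·1 = 0
⇒ 1 (dimensionless)

{"T": 0, "M": 0}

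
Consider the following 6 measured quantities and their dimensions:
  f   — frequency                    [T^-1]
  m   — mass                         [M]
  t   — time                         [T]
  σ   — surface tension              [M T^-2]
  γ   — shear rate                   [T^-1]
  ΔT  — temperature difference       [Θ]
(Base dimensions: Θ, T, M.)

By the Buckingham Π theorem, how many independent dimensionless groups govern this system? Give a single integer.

3

Write exponents as rows Θ,T,M / cols f,m,t,σ,γ,ΔT:
  Θ: [ 0  0  0  0  0  1]
  T: [-1  0  1 -2 -1  0]
  M: [ 0  1  0  1  0  0]
RREF → pivots at {f,m,ΔT} ⇒ r = 3
6 vars − rank 3 = 3 Π groups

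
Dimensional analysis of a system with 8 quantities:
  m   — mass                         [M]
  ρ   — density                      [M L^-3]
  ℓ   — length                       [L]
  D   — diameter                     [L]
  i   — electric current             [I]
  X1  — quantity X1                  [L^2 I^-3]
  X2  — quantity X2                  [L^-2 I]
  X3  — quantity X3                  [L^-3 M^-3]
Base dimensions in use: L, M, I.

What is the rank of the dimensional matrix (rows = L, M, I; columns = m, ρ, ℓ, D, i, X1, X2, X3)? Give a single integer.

3

Exponent matrix [L,M,I] × [m,ρ,ℓ,D,i,X1,X2,X3]:
  L: [ 0 -3  1  1  0  2 -2 -3]
  M: [ 1  1  0  0  0  0  0 -3]
  I: [ 0  0  0  0  1 -3  1  0]
RREF → pivots at {m,ρ,i} ⇒ r = 3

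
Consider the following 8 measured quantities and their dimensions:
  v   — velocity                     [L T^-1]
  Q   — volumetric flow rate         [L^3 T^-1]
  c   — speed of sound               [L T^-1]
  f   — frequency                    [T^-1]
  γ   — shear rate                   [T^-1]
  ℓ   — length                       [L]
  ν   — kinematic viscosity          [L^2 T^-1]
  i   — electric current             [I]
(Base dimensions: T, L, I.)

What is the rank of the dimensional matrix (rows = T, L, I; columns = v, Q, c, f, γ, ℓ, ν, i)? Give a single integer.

Exponent matrix [T,L,I] × [v,Q,c,f,γ,ℓ,ν,i]:
  T: [-1 -1 -1 -1 -1  0 -1  0]
  L: [ 1  3  1  0  0  1  2  0]
  I: [ 0  0  0  0  0  0  0  1]
Row reduction gives pivot columns v,Q,i; rank = 3

3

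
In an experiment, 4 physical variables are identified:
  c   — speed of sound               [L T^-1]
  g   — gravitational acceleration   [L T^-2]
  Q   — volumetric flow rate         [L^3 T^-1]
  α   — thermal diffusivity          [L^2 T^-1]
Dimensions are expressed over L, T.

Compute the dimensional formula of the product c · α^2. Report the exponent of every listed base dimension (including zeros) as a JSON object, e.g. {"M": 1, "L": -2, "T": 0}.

{"L": 5, "T": -3}

Exponent matrix [L,T] × [c,g,Q,α]:
  L: [ 1  1  3  2]
  T: [-1 -2 -1 -1]
  [L]: (1)·1+(2)·2 = 5
  [T]: (1)·-1+(2)·-1 = -3
⇒ L^5 T^-3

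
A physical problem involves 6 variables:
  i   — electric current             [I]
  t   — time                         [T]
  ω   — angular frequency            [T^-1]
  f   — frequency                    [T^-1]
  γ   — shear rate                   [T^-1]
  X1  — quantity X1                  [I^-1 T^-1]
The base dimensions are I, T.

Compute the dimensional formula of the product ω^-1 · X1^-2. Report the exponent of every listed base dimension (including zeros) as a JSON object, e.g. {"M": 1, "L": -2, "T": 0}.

Exponent matrix [I,T] × [i,t,ω,f,γ,X1]:
  I: [ 1  0  0  0  0 -1]
  T: [ 0  1 -1 -1 -1 -1]
  [I]: (-1)·0+(-2)·-1 = 2
  [T]: (-1)·-1+(-2)·-1 = 3
⇒ I^2 T^3

{"I": 2, "T": 3}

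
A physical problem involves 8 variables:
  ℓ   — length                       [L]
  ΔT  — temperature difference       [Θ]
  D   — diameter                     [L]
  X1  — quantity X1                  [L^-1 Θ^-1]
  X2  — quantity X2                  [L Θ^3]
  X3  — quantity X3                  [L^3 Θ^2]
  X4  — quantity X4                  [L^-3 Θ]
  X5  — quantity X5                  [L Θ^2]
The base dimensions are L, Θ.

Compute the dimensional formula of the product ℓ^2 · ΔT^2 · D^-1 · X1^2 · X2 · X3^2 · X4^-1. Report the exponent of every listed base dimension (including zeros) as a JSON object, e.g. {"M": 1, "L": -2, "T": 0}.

Write exponents as rows L,Θ / cols ℓ,ΔT,D,X1,X2,X3,X4,X5:
  L: [ 1  0  1 -1  1  3 -3  1]
  Θ: [ 0  1  0 -1  3  2  1  2]
  [L]: (2)·1+(2)·0+(-1)·1+(2)·-1+(1)·1+(2)·3+(-1)·-3 = 9
  [Θ]: (2)·0+(2)·1+(-1)·0+(2)·-1+(1)·3+(2)·2+(-1)·1 = 6
⇒ L^9 Θ^6

{"L": 9, "Θ": 6}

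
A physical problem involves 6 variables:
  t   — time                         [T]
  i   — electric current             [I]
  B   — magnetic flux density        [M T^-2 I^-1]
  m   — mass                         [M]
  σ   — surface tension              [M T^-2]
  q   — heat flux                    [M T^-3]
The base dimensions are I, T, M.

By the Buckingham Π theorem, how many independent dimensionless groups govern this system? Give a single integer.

Write exponents as rows I,T,M / cols t,i,B,m,σ,q:
  I: [ 0  1 -1  0  0  0]
  T: [ 1  0 -2  0 -2 -3]
  M: [ 0  0  1  1  1  1]
Echelon form has 3 nonzero rows (pivots: t,i,B)
Π count = n − r = 6 − 3 = 3

3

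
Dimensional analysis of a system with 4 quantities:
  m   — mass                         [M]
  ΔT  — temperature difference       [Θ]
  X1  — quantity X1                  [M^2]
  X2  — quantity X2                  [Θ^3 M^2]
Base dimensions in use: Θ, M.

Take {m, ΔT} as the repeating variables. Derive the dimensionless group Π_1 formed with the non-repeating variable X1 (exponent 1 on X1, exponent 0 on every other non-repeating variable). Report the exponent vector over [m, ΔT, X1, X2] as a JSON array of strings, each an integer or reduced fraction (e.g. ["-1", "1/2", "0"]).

Write exponents as rows Θ,M / cols m,ΔT,X1,X2:
  Θ: [ 0  1  0  3]
  M: [ 1  0  2  2]
Row reduction gives pivot columns m,ΔT; rank = 2
Repeat: m,ΔT; free: X1,X2
RREF:
  r0: [   1    0    2    2]
  r1: [   0    1    0    3]
Fix exponent of X1 at 1, X2 at 0; solve each RREF row for its pivot's exponent:
  r0: exp(m) + (2)·1 = 0 ⇒ exp(m) = -2
  r1: exp(ΔT) + (0)·1 = 0 ⇒ exp(ΔT) = 0
Π_1 = m^-2 · X1

["-2", "0", "1", "0"]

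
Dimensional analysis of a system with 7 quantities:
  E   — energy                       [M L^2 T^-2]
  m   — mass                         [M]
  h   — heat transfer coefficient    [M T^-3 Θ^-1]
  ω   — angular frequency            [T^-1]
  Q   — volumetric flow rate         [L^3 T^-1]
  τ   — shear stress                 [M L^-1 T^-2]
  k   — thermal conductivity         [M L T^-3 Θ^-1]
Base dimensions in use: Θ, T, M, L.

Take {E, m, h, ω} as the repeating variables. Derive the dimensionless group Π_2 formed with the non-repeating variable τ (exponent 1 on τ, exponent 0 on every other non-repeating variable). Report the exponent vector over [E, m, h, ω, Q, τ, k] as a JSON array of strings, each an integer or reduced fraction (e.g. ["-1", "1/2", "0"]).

["1/2", "-3/2", "0", "-3", "0", "1", "0"]

Exponent matrix [Θ,T,M,L] × [E,m,h,ω,Q,τ,k]:
  Θ: [ 0  0 -1  0  0  0 -1]
  T: [-2  0 -3 -1 -1 -2 -3]
  M: [ 1  1  1  0  0  1  1]
  L: [ 2  0  0  0  3 -1  1]
RREF → pivots at {E,m,h,ω} ⇒ r = 4
Repeat: E,m,h,ω; free: Q,τ,k
RREF:
  r0: [   1    0    0    0  3/2 -1/2  1/2]
  r1: [   0    1    0    0 -3/2  3/2 -1/2]
  r2: [   0    0    1    0    0    0    1]
  r3: [   0    0    0    1   -2    3   -1]
Fix exponent of τ at 1, Q at 0, k at 0; solve each RREF row for its pivot's exponent:
  r0: exp(E) + (-1/2)·1 = 0 ⇒ exp(E) = 1/2
  r1: exp(m) + (3/2)·1 = 0 ⇒ exp(m) = -3/2
  r2: exp(h) + (0)·1 = 0 ⇒ exp(h) = 0
  r3: exp(ω) + (3)·1 = 0 ⇒ exp(ω) = -3
Π_2 = E^(1/2) · m^(-3/2) · ω^-3 · τ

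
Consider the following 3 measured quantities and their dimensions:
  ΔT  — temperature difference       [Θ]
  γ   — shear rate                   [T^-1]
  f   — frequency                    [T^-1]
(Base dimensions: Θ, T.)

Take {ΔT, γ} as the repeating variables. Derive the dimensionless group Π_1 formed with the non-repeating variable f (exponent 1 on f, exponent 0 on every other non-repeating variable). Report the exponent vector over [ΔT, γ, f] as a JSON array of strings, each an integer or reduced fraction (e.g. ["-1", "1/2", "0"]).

["0", "-1", "1"]

Dimensional matrix (Θ×T by ΔT×γ×f):
  Θ: [ 1  0  0]
  T: [ 0 -1 -1]
Row reduction gives pivot columns ΔT,γ; rank = 2
Repeat: ΔT,γ; free: f
RREF:
  r0: [   1    0    0]
  r1: [   0    1    1]
Fix exponent of f at 1; solve each RREF row for its pivot's exponent:
  r0: exp(ΔT) + (0)·1 = 0 ⇒ exp(ΔT) = 0
  r1: exp(γ) + (1)·1 = 0 ⇒ exp(γ) = -1
Π_1 = γ^-1 · f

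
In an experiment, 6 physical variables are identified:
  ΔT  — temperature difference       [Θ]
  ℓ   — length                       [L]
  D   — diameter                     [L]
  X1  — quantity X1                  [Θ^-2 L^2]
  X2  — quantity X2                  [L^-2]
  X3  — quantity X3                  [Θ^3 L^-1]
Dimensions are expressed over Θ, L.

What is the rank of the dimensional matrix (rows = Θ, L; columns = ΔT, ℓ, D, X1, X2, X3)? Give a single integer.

Exponent matrix [Θ,L] × [ΔT,ℓ,D,X1,X2,X3]:
  Θ: [ 1  0  0 -2  0  3]
  L: [ 0  1  1  2 -2 -1]
Row reduction gives pivot columns ΔT,ℓ; rank = 2

2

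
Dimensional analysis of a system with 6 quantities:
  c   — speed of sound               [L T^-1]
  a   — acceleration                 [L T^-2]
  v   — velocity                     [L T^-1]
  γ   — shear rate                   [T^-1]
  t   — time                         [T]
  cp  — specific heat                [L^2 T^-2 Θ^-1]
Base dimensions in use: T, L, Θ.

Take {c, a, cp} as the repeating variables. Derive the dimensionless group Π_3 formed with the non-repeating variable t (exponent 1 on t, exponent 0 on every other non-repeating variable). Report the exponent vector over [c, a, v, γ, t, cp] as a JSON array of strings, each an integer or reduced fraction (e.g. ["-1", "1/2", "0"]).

["-1", "1", "0", "0", "1", "0"]

Exponent matrix [T,L,Θ] × [c,a,v,γ,t,cp]:
  T: [-1 -2 -1 -1  1 -2]
  L: [ 1  1  1  0  0  2]
  Θ: [ 0  0  0  0  0 -1]
Echelon form has 3 nonzero rows (pivots: c,a,cp)
Pivot set = {c,a,cp}, free = {v,γ,t}
RREF:
  r0: [   1    0    1   -1    1    0]
  r1: [   0    1    0    1   -1    0]
  r2: [   0    0    0    0    0    1]
Fix exponent of t at 1, v at 0, γ at 0; solve each RREF row for its pivot's exponent:
  r0: exp(c) + (1)·1 = 0 ⇒ exp(c) = -1
  r1: exp(a) + (-1)·1 = 0 ⇒ exp(a) = 1
  r2: exp(cp) + (0)·1 = 0 ⇒ exp(cp) = 0
Π_3 = c^-1 · a · t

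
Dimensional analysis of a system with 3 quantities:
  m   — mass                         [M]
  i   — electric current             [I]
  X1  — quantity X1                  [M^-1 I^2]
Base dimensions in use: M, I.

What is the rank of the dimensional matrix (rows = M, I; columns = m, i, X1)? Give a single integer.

Dimensional matrix (M×I by m×i×X1):
  M: [ 1  0 -1]
  I: [ 0  1  2]
RREF → pivots at {m,i} ⇒ r = 2

2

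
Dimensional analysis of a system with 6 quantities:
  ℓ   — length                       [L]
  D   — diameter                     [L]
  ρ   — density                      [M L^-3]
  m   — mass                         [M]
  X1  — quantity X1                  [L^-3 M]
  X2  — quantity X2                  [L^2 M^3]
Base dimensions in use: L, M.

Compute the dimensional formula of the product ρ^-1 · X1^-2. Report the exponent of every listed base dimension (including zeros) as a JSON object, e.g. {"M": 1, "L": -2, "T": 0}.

Exponent matrix [L,M] × [ℓ,D,ρ,m,X1,X2]:
  L: [ 1  1 -3  0 -3  2]
  M: [ 0  0  1  1  1  3]
  [L]: (-1)·-3+(-2)·-3 = 9
  [M]: (-1)·1+(-2)·1 = -3
⇒ L^9 M^-3

{"L": 9, "M": -3}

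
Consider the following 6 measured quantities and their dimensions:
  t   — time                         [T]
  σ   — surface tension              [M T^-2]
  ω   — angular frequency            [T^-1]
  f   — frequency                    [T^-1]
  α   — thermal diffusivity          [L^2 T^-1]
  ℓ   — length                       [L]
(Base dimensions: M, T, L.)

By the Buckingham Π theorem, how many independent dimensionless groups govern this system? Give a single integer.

3

Write exponents as rows M,T,L / cols t,σ,ω,f,α,ℓ:
  M: [ 0  1  0  0  0  0]
  T: [ 1 -2 -1 -1 -1  0]
  L: [ 0  0  0  0  2  1]
RREF → pivots at {t,σ,α} ⇒ r = 3
6 vars − rank 3 = 3 Π groups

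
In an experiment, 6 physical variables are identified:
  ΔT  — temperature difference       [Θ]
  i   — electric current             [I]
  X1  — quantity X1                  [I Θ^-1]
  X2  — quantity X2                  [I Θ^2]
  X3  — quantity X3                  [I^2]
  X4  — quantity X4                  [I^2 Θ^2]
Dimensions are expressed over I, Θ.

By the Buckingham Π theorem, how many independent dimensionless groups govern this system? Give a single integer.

4

Write exponents as rows I,Θ / cols ΔT,i,X1,X2,X3,X4:
  I: [ 0  1  1  1  2  2]
  Θ: [ 1  0 -1  2  0  2]
RREF → pivots at {ΔT,i} ⇒ r = 2
n=6, r=2 ⇒ 4 dimensionless groups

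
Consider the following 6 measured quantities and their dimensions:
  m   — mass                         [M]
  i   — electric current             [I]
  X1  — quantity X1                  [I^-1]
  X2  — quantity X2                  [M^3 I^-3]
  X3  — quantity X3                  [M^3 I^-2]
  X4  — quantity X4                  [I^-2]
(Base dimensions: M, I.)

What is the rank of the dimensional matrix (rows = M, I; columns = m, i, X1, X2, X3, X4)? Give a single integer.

Dimensional matrix (M×I by m×i×X1×X2×X3×X4):
  M: [ 1  0  0  3  3  0]
  I: [ 0  1 -1 -3 -2 -2]
RREF → pivots at {m,i} ⇒ r = 2

2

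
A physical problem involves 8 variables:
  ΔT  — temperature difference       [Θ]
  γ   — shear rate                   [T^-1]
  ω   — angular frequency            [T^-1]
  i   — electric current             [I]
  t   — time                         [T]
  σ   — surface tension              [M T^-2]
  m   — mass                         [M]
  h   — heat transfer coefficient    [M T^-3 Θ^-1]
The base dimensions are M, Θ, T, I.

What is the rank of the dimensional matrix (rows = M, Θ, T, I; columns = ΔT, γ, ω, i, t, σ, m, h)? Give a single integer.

Dimensional matrix (M×Θ×T×I by ΔT×γ×ω×i×t×σ×m×h):
  M: [ 0  0  0  0  0  1  1  1]
  Θ: [ 1  0  0  0  0  0  0 -1]
  T: [ 0 -1 -1  0  1 -2  0 -3]
  I: [ 0  0  0  1  0  0  0  0]
RREF → pivots at {ΔT,γ,i,σ} ⇒ r = 4

4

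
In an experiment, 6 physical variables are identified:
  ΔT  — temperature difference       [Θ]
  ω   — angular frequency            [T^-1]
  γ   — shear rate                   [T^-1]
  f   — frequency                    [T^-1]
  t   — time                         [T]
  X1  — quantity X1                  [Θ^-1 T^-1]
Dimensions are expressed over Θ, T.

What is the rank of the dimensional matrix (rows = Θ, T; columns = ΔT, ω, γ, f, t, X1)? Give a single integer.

2

Exponent matrix [Θ,T] × [ΔT,ω,γ,f,t,X1]:
  Θ: [ 1  0  0  0  0 -1]
  T: [ 0 -1 -1 -1  1 -1]
Echelon form has 2 nonzero rows (pivots: ΔT,ω)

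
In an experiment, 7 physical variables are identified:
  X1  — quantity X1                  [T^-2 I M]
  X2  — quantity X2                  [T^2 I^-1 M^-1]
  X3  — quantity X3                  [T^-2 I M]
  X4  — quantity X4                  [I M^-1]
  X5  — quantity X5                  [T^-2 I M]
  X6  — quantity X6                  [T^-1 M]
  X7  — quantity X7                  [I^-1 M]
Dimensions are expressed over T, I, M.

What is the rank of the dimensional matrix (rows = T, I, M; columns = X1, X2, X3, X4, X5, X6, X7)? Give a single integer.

2

Exponent matrix [T,I,M] × [X1,X2,X3,X4,X5,X6,X7]:
  T: [-2  2 -2  0 -2 -1  0]
  I: [ 1 -1  1  1  1  0 -1]
  M: [ 1 -1  1 -1  1  1  1]
RREF → pivots at {X1,X4} ⇒ r = 2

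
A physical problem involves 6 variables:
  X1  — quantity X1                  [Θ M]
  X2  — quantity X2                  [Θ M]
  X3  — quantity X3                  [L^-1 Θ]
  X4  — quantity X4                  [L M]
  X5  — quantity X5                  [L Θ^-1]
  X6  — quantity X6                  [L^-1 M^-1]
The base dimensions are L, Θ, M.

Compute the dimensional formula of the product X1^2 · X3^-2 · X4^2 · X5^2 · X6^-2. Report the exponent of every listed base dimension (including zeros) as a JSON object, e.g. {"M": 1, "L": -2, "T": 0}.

Dimensional matrix (L×Θ×M by X1×X2×X3×X4×X5×X6):
  L: [ 0  0 -1  1  1 -1]
  Θ: [ 1  1  1  0 -1  0]
  M: [ 1  1  0  1  0 -1]
  [L]: (2)·0+(-2)·-1+(2)·1+(2)·1+(-2)·-1 = 8
  [Θ]: (2)·1+(-2)·1+(2)·0+(2)·-1+(-2)·0 = -2
  [M]: (2)·1+(-2)·0+(2)·1+(2)·0+(-2)·-1 = 6
⇒ L^8 Θ^-2 M^6

{"L": 8, "Θ": -2, "M": 6}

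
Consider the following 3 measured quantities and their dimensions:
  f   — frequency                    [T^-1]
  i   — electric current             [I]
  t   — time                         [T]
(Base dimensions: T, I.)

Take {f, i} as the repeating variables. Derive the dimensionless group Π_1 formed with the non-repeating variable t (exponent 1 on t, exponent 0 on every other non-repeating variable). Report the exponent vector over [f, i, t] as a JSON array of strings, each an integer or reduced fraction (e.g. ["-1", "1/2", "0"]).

Write exponents as rows T,I / cols f,i,t:
  T: [-1  0  1]
  I: [ 0  1  0]
Echelon form has 2 nonzero rows (pivots: f,i)
Pivot set = {f,i}, free = {t}
RREF:
  r0: [   1    0   -1]
  r1: [   0    1    0]
Fix exponent of t at 1; solve each RREF row for its pivot's exponent:
  r0: exp(f) + (-1)·1 = 0 ⇒ exp(f) = 1
  r1: exp(i) + (0)·1 = 0 ⇒ exp(i) = 0
Π_1 = f · t

["1", "0", "1"]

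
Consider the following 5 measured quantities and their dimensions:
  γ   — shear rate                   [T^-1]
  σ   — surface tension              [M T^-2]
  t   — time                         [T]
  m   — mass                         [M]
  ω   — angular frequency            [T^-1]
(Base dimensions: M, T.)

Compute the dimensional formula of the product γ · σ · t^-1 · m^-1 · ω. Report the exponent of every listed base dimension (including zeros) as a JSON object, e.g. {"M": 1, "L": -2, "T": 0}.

Exponent matrix [M,T] × [γ,σ,t,m,ω]:
  M: [ 0  1  0  1  0]
  T: [-1 -2  1  0 -1]
  [M]: (1)·0+(1)·1+(-1)·0+(-1)·1+(1)·0 = 0
  [T]: (1)·-1+(1)·-2+(-1)·1+(-1)·0+(1)·-1 = -5
⇒ T^-5

{"M": 0, "T": -5}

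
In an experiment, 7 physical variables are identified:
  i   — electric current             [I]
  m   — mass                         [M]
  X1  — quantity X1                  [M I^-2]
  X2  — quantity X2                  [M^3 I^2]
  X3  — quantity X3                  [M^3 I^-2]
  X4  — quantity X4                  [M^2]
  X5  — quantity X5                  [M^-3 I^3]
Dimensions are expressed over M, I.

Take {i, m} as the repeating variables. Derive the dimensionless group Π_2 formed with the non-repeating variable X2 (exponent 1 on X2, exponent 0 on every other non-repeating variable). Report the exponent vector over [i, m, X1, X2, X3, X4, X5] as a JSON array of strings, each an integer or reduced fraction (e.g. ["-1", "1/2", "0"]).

["-2", "-3", "0", "1", "0", "0", "0"]

Write exponents as rows M,I / cols i,m,X1,X2,X3,X4,X5:
  M: [ 0  1  1  3  3  2 -3]
  I: [ 1  0 -2  2 -2  0  3]
RREF → pivots at {i,m} ⇒ r = 2
Pivot set = {i,m}, free = {X1,X2,X3,X4,X5}
RREF:
  r0: [   1    0   -2    2   -2    0    3]
  r1: [   0    1    1    3    3    2   -3]
Fix exponent of X2 at 1, X1 at 0, X3 at 0, X4 at 0, X5 at 0; solve each RREF row for its pivot's exponent:
  r0: exp(i) + (2)·1 = 0 ⇒ exp(i) = -2
  r1: exp(m) + (3)·1 = 0 ⇒ exp(m) = -3
Π_2 = i^-2 · m^-3 · X2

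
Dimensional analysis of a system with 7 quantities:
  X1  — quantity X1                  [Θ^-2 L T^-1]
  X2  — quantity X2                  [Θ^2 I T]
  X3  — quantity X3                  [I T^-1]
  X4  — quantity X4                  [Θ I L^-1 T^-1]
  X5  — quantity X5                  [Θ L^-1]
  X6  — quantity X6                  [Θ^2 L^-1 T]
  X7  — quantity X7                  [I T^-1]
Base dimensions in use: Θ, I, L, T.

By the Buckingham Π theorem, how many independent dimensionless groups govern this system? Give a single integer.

4

Dimensional matrix (Θ×I×L×T by X1×X2×X3×X4×X5×X6×X7):
  Θ: [-2  2  0  1  1  2  0]
  I: [ 0  1  1  1  0  0  1]
  L: [ 1  0  0 -1 -1 -1  0]
  T: [-1  1 -1 -1  0  1 -1]
Echelon form has 3 nonzero rows (pivots: X1,X2,X3)
7 vars − rank 3 = 4 Π groups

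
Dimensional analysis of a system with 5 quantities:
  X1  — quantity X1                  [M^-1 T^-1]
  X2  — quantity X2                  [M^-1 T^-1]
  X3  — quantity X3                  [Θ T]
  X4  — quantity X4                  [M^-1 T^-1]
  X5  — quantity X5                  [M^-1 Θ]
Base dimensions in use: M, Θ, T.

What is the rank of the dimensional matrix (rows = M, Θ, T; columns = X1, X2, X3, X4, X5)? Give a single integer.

2

Dimensional matrix (M×Θ×T by X1×X2×X3×X4×X5):
  M: [-1 -1  0 -1 -1]
  Θ: [ 0  0  1  0  1]
  T: [-1 -1  1 -1  0]
RREF → pivots at {X1,X3} ⇒ r = 2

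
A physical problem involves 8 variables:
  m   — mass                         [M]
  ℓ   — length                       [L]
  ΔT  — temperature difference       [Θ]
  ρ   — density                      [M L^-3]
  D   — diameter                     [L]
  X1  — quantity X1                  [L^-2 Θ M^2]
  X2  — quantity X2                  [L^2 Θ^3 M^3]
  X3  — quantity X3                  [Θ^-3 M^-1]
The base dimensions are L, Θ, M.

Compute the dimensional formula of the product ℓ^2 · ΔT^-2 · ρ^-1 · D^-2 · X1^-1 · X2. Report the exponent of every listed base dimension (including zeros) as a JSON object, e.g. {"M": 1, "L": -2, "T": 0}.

Dimensional matrix (L×Θ×M by m×ℓ×ΔT×ρ×D×X1×X2×X3):
  L: [ 0  1  0 -3  1 -2  2  0]
  Θ: [ 0  0  1  0  0  1  3 -3]
  M: [ 1  0  0  1  0  2  3 -1]
  [L]: (2)·1+(-2)·0+(-1)·-3+(-2)·1+(-1)·-2+(1)·2 = 7
  [Θ]: (2)·0+(-2)·1+(-1)·0+(-2)·0+(-1)·1+(1)·3 = 0
  [M]: (2)·0+(-2)·0+(-1)·1+(-2)·0+(-1)·2+(1)·3 = 0
⇒ L^7

{"L": 7, "Θ": 0, "M": 0}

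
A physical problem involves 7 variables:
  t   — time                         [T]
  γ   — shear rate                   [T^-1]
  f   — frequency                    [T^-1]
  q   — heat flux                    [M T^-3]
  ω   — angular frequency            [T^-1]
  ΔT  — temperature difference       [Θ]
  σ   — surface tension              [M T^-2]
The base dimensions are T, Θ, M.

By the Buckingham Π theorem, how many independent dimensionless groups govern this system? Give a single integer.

4

Write exponents as rows T,Θ,M / cols t,γ,f,q,ω,ΔT,σ:
  T: [ 1 -1 -1 -3 -1  0 -2]
  Θ: [ 0  0  0  0  0  1  0]
  M: [ 0  0  0  1  0  0  1]
Echelon form has 3 nonzero rows (pivots: t,q,ΔT)
n=7, r=3 ⇒ 4 dimensionless groups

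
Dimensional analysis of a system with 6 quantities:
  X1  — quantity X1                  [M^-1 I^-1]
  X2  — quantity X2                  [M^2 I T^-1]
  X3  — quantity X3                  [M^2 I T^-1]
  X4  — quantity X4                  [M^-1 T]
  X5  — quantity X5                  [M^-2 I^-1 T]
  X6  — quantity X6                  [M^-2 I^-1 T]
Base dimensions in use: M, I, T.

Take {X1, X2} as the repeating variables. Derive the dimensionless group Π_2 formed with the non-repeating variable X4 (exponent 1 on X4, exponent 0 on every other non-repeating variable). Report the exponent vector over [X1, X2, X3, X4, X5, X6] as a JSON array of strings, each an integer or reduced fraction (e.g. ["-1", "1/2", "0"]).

Dimensional matrix (M×I×T by X1×X2×X3×X4×X5×X6):
  M: [-1  2  2 -1 -2 -2]
  I: [-1  1  1  0 -1 -1]
  T: [ 0 -1 -1  1  1  1]
Row reduction gives pivot columns X1,X2; rank = 2
Repeat: X1,X2; free: X3,X4,X5,X6
RREF:
  r0: [   1    0    0   -1    0    0]
  r1: [   0    1    1   -1   -1   -1]
  r2: [   0    0    0    0    0    0]
Fix exponent of X4 at 1, X3 at 0, X5 at 0, X6 at 0; solve each RREF row for its pivot's exponent:
  r0: exp(X1) + (-1)·1 = 0 ⇒ exp(X1) = 1
  r1: exp(X2) + (-1)·1 = 0 ⇒ exp(X2) = 1
Π_2 = X1 · X2 · X4

["1", "1", "0", "1", "0", "0"]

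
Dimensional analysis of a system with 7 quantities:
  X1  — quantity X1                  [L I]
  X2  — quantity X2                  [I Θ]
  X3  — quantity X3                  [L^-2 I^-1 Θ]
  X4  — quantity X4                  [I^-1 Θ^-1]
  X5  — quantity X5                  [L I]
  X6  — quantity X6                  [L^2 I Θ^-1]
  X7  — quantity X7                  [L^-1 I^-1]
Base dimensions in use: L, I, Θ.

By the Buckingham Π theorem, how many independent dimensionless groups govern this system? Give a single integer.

Exponent matrix [L,I,Θ] × [X1,X2,X3,X4,X5,X6,X7]:
  L: [ 1  0 -2  0  1  2 -1]
  I: [ 1  1 -1 -1  1  1 -1]
  Θ: [ 0  1  1 -1  0 -1  0]
Echelon form has 2 nonzero rows (pivots: X1,X2)
n=7, r=2 ⇒ 5 dimensionless groups

5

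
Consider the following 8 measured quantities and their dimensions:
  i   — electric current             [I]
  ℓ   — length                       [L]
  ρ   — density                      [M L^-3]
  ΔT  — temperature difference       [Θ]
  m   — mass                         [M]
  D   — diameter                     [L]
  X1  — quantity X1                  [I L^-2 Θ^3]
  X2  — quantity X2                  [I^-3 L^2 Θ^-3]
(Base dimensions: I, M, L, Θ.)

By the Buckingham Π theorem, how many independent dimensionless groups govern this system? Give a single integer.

4

Exponent matrix [I,M,L,Θ] × [i,ℓ,ρ,ΔT,m,D,X1,X2]:
  I: [ 1  0  0  0  0  0  1 -3]
  M: [ 0  0  1  0  1  0  0  0]
  L: [ 0  1 -3  0  0  1 -2  2]
  Θ: [ 0  0  0  1  0  0  3 -3]
Row reduction gives pivot columns i,ℓ,ρ,ΔT; rank = 4
8 vars − rank 4 = 4 Π groups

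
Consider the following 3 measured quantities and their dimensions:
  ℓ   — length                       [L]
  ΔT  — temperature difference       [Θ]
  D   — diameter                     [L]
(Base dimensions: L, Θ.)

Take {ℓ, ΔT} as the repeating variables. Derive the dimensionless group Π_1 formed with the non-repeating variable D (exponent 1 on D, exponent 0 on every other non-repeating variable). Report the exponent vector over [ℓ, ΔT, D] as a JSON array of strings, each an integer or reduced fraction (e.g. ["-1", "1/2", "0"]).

["-1", "0", "1"]

Dimensional matrix (L×Θ by ℓ×ΔT×D):
  L: [ 1  0  1]
  Θ: [ 0  1  0]
Row reduction gives pivot columns ℓ,ΔT; rank = 2
Repeat: ℓ,ΔT; free: D
RREF:
  r0: [   1    0    1]
  r1: [   0    1    0]
Fix exponent of D at 1; solve each RREF row for its pivot's exponent:
  r0: exp(ℓ) + (1)·1 = 0 ⇒ exp(ℓ) = -1
  r1: exp(ΔT) + (0)·1 = 0 ⇒ exp(ΔT) = 0
Π_1 = ℓ^-1 · D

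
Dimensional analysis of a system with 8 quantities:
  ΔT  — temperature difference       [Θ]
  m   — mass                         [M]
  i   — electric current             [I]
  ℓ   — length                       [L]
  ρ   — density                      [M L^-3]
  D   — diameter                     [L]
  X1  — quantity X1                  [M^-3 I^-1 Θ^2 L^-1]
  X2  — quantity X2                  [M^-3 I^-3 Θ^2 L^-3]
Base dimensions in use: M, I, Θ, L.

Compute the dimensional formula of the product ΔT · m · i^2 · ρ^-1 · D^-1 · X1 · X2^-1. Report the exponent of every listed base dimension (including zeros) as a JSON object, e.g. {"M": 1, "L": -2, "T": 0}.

{"M": 0, "I": 4, "Θ": 1, "L": 4}

Dimensional matrix (M×I×Θ×L by ΔT×m×i×ℓ×ρ×D×X1×X2):
  M: [ 0  1  0  0  1  0 -3 -3]
  I: [ 0  0  1  0  0  0 -1 -3]
  Θ: [ 1  0  0  0  0  0  2  2]
  L: [ 0  0  0  1 -3  1 -1 -3]
  [M]: (1)·0+(1)·1+(2)·0+(-1)·1+(-1)·0+(1)·-3+(-1)·-3 = 0
  [I]: (1)·0+(1)·0+(2)·1+(-1)·0+(-1)·0+(1)·-1+(-1)·-3 = 4
  [Θ]: (1)·1+(1)·0+(2)·0+(-1)·0+(-1)·0+(1)·2+(-1)·2 = 1
  [L]: (1)·0+(1)·0+(2)·0+(-1)·-3+(-1)·1+(1)·-1+(-1)·-3 = 4
⇒ I^4 Θ L^4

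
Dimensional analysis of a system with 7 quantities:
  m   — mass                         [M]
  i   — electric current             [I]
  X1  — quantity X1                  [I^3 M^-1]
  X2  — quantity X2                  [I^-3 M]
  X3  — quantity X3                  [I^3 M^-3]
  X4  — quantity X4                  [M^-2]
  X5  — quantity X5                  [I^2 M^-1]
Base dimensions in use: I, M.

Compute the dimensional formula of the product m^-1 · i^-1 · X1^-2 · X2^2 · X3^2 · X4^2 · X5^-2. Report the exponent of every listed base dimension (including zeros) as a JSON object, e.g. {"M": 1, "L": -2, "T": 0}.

Exponent matrix [I,M] × [m,i,X1,X2,X3,X4,X5]:
  I: [ 0  1  3 -3  3  0  2]
  M: [ 1  0 -1  1 -3 -2 -1]
  [I]: (-1)·0+(-1)·1+(-2)·3+(2)·-3+(2)·3+(2)·0+(-2)·2 = -11
  [M]: (-1)·1+(-1)·0+(-2)·-1+(2)·1+(2)·-3+(2)·-2+(-2)·-1 = -5
⇒ I^-11 M^-5

{"I": -11, "M": -5}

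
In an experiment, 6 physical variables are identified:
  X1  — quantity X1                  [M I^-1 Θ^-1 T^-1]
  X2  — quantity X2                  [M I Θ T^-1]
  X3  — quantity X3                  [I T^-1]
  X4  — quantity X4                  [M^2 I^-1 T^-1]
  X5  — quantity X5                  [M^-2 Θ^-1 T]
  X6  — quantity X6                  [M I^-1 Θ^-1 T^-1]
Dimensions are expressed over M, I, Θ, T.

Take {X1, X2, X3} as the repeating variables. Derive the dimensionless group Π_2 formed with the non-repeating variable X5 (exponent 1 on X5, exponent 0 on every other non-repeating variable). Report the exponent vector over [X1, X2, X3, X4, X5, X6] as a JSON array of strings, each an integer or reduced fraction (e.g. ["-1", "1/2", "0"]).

Write exponents as rows M,I,Θ,T / cols X1,X2,X3,X4,X5,X6:
  M: [ 1  1  0  2 -2  1]
  I: [-1  1  1 -1  0 -1]
  Θ: [-1  1  0  0 -1 -1]
  T: [-1 -1 -1 -1  1 -1]
Row reduction gives pivot columns X1,X2,X3; rank = 3
Repeat: X1,X2,X3; free: X4,X5,X6
RREF:
  r0: [   1    0    0    1 -1/2    1]
  r1: [   0    1    0    1 -3/2    0]
  r2: [   0    0    1   -1    1    0]
  r3: [   0    0    0    0    0    0]
Fix exponent of X5 at 1, X4 at 0, X6 at 0; solve each RREF row for its pivot's exponent:
  r0: exp(X1) + (-1/2)·1 = 0 ⇒ exp(X1) = 1/2
  r1: exp(X2) + (-3/2)·1 = 0 ⇒ exp(X2) = 3/2
  r2: exp(X3) + (1)·1 = 0 ⇒ exp(X3) = -1
Π_2 = X1^(1/2) · X2^(3/2) · X3^-1 · X5

["1/2", "3/2", "-1", "0", "1", "0"]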